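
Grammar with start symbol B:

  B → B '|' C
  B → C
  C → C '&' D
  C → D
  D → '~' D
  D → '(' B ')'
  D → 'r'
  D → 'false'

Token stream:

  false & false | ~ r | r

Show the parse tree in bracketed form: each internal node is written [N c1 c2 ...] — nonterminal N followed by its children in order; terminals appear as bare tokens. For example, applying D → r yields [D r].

[B [B [B [C [C [D false]] & [D false]]] | [C [D ~ [D r]]]] | [C [D r]]]

B
B | C
B | C | C
C | C | C
C & D | C | C
D & D | C | C
false & D | C | C
false & false | C | C
false & false | D | C
false & false | ~ D | C
false & false | ~ r | C
false & false | ~ r | D
false & false | ~ r | r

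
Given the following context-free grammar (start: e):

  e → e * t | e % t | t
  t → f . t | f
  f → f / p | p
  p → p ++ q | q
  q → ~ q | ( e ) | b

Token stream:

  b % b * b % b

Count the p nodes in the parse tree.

[e [e [e [e [t [f [p [q b]]]]] % [t [f [p [q b]]]]] * [t [f [p [q b]]]]] % [t [f [p [q b]]]]]

4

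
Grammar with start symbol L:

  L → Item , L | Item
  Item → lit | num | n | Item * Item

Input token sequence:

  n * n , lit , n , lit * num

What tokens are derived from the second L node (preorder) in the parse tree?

lit , n , lit * num

[L [Item [Item n] * [Item n]] , [L [Item lit] , [L [Item n] , [L [Item [Item lit] * [Item num]]]]]]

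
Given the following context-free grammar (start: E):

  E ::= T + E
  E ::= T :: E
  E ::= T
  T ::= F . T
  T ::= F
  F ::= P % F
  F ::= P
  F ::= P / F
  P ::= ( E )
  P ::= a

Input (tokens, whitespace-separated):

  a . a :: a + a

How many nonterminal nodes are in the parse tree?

[E [T [F [P a]] . [T [F [P a]]]] :: [E [T [F [P a]]] + [E [T [F [P a]]]]]]

15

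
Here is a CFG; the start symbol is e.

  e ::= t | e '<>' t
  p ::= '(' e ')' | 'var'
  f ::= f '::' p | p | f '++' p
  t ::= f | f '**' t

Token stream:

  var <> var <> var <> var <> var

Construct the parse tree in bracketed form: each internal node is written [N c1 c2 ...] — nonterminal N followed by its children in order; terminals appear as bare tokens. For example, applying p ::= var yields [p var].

[e [e [e [e [e [t [f [p var]]]] <> [t [f [p var]]]] <> [t [f [p var]]]] <> [t [f [p var]]]] <> [t [f [p var]]]]

e
e <> t
e <> t <> t
e <> t <> t <> t
e <> t <> t <> t <> t
t <> t <> t <> t <> t
f <> t <> t <> t <> t
p <> t <> t <> t <> t
var <> t <> t <> t <> t
var <> f <> t <> t <> t
var <> p <> t <> t <> t
var <> var <> t <> t <> t
var <> var <> f <> t <> t
var <> var <> p <> t <> t
var <> var <> var <> t <> t
var <> var <> var <> f <> t
var <> var <> var <> p <> t
var <> var <> var <> var <> t
var <> var <> var <> var <> f
var <> var <> var <> var <> p
var <> var <> var <> var <> var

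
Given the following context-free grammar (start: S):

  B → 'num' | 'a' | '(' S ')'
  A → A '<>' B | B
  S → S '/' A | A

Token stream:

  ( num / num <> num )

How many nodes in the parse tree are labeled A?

4

[S [A [B ( [S [S [A [B num]]] / [A [A [B num]] <> [B num]]] )]]]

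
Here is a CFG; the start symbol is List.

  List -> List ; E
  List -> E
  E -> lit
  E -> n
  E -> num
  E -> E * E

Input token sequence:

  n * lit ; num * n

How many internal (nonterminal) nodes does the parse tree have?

[List [List [E [E n] * [E lit]]] ; [E [E num] * [E n]]]

8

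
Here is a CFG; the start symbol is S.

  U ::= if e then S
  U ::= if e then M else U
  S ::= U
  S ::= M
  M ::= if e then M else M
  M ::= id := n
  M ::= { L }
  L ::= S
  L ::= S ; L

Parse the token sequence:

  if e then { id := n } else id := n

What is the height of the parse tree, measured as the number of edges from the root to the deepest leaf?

6

[S [M if e then [M { [L [S [M id := n]]] }] else [M id := n]]]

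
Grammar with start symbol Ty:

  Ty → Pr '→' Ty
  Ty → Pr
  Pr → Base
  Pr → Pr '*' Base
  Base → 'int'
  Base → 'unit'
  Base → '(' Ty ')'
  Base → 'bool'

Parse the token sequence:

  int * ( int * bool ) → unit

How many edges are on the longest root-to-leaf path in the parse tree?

7

[Ty [Pr [Pr [Base int]] * [Base ( [Ty [Pr [Pr [Base int]] * [Base bool]]] )]] → [Ty [Pr [Base unit]]]]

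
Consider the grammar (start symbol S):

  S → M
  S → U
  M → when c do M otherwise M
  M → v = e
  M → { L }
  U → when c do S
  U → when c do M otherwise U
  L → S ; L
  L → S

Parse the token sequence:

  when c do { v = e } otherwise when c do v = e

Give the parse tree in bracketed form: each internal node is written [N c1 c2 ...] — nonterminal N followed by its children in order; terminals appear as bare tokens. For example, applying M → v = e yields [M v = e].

S
U
when c do M otherwise U
when c do { L } otherwise U
when c do { S } otherwise U
when c do { M } otherwise U
when c do { v = e } otherwise U
when c do { v = e } otherwise when c do S
when c do { v = e } otherwise when c do M
when c do { v = e } otherwise when c do v = e

[S [U when c do [M { [L [S [M v = e]]] }] otherwise [U when c do [S [M v = e]]]]]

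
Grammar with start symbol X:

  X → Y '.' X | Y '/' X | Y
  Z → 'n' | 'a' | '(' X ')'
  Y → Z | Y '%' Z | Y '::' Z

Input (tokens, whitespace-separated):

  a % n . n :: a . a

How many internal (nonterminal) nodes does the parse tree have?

13

[X [Y [Y [Z a]] % [Z n]] . [X [Y [Y [Z n]] :: [Z a]] . [X [Y [Z a]]]]]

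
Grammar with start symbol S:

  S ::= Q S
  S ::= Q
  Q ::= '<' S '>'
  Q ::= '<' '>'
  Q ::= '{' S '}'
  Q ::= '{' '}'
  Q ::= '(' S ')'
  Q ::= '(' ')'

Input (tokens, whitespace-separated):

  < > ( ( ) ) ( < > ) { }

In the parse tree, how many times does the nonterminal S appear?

6

[S [Q < >] [S [Q ( [S [Q ( )]] )] [S [Q ( [S [Q < >]] )] [S [Q { }]]]]]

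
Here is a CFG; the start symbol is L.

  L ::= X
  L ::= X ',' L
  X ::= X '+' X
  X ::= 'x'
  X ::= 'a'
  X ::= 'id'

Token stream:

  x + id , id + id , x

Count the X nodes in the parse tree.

[L [X [X x] + [X id]] , [L [X [X id] + [X id]] , [L [X x]]]]

7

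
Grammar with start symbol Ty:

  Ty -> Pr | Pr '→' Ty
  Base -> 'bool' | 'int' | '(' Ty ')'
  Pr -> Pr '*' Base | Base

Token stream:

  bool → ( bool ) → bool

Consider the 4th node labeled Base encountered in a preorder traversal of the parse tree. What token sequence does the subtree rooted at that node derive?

[Ty [Pr [Base bool]] → [Ty [Pr [Base ( [Ty [Pr [Base bool]]] )]] → [Ty [Pr [Base bool]]]]]

bool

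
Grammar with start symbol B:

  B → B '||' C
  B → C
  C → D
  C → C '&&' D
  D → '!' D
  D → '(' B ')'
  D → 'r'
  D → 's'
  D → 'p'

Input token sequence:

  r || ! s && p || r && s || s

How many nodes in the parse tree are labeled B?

[B [B [B [B [C [D r]]] || [C [C [D ! [D s]]] && [D p]]] || [C [C [D r]] && [D s]]] || [C [D s]]]

4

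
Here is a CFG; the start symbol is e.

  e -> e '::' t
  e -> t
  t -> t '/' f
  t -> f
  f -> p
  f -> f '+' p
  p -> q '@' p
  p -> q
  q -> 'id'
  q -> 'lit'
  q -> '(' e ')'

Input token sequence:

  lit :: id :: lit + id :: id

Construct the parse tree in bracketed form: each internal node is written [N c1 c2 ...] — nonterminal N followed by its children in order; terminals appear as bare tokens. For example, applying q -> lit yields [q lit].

[e [e [e [e [t [f [p [q lit]]]]] :: [t [f [p [q id]]]]] :: [t [f [f [p [q lit]]] + [p [q id]]]]] :: [t [f [p [q id]]]]]

e
e :: t
e :: t :: t
e :: t :: t :: t
t :: t :: t :: t
f :: t :: t :: t
p :: t :: t :: t
q :: t :: t :: t
lit :: t :: t :: t
lit :: f :: t :: t
lit :: p :: t :: t
lit :: q :: t :: t
lit :: id :: t :: t
lit :: id :: f :: t
lit :: id :: f + p :: t
lit :: id :: p + p :: t
lit :: id :: q + p :: t
lit :: id :: lit + p :: t
lit :: id :: lit + q :: t
lit :: id :: lit + id :: t
lit :: id :: lit + id :: f
lit :: id :: lit + id :: p
lit :: id :: lit + id :: q
lit :: id :: lit + id :: id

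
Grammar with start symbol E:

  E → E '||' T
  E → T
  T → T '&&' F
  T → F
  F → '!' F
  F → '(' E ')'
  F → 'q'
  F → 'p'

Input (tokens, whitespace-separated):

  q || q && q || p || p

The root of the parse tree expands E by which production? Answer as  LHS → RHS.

[E [E [E [E [T [F q]]] || [T [T [F q]] && [F q]]] || [T [F p]]] || [T [F p]]]

E → E '||' T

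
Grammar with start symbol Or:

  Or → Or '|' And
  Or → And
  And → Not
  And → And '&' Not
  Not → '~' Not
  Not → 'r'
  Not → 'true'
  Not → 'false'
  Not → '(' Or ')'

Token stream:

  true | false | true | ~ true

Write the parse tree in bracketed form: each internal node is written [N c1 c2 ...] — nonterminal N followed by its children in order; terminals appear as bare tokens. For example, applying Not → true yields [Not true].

Or
Or | And
Or | And | And
Or | And | And | And
And | And | And | And
Not | And | And | And
true | And | And | And
true | Not | And | And
true | false | And | And
true | false | Not | And
true | false | true | And
true | false | true | Not
true | false | true | ~ Not
true | false | true | ~ true

[Or [Or [Or [Or [And [Not true]]] | [And [Not false]]] | [And [Not true]]] | [And [Not ~ [Not true]]]]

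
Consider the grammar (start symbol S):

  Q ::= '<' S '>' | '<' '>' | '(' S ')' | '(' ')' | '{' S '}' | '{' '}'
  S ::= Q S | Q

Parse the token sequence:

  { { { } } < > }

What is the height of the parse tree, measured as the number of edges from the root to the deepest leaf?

6

[S [Q { [S [Q { [S [Q { }]] }] [S [Q < >]]] }]]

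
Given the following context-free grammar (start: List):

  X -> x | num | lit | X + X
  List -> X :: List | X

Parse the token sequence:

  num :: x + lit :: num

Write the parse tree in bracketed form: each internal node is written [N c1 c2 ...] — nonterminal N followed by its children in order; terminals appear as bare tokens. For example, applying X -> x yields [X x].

[List [X num] :: [List [X [X x] + [X lit]] :: [List [X num]]]]

List
X :: List
num :: List
num :: X :: List
num :: X + X :: List
num :: x + X :: List
num :: x + lit :: List
num :: x + lit :: X
num :: x + lit :: num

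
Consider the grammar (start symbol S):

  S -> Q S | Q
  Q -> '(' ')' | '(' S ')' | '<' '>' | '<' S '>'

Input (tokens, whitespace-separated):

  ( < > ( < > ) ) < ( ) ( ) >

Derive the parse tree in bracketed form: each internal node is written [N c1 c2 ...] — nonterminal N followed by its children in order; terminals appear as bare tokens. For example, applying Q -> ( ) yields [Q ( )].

[S [Q ( [S [Q < >] [S [Q ( [S [Q < >]] )]]] )] [S [Q < [S [Q ( )] [S [Q ( )]]] >]]]

S
Q S
( S ) S
( Q S ) S
( < > S ) S
( < > Q ) S
( < > ( S ) ) S
( < > ( Q ) ) S
( < > ( < > ) ) S
( < > ( < > ) ) Q
( < > ( < > ) ) < S >
( < > ( < > ) ) < Q S >
( < > ( < > ) ) < ( ) S >
( < > ( < > ) ) < ( ) Q >
( < > ( < > ) ) < ( ) ( ) >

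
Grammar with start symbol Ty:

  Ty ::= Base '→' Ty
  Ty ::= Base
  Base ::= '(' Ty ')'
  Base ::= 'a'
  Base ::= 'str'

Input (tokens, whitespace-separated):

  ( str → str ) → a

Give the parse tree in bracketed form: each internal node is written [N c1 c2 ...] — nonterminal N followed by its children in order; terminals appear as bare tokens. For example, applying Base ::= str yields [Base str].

Ty
Base → Ty
( Ty ) → Ty
( Base → Ty ) → Ty
( str → Ty ) → Ty
( str → Base ) → Ty
( str → str ) → Ty
( str → str ) → Base
( str → str ) → a

[Ty [Base ( [Ty [Base str] → [Ty [Base str]]] )] → [Ty [Base a]]]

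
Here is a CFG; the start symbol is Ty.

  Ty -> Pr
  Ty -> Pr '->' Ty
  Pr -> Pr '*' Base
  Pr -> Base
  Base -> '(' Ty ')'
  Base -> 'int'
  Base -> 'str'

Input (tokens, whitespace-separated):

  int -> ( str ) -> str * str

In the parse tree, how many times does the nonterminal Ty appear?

[Ty [Pr [Base int]] -> [Ty [Pr [Base ( [Ty [Pr [Base str]]] )]] -> [Ty [Pr [Pr [Base str]] * [Base str]]]]]

4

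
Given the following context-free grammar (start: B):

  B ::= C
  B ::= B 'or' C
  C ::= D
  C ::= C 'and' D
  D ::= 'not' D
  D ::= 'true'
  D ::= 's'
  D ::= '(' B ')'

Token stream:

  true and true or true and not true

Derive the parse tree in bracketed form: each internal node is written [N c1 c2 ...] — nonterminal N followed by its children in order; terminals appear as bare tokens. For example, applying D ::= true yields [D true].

B
B or C
C or C
C and D or C
D and D or C
true and D or C
true and true or C
true and true or C and D
true and true or D and D
true and true or true and D
true and true or true and not D
true and true or true and not true

[B [B [C [C [D true]] and [D true]]] or [C [C [D true]] and [D not [D true]]]]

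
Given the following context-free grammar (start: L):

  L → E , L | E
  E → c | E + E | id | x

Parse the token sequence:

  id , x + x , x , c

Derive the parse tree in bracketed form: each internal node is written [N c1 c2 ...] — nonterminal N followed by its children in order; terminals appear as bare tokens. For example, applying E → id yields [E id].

[L [E id] , [L [E [E x] + [E x]] , [L [E x] , [L [E c]]]]]

L
E , L
id , L
id , E , L
id , E + E , L
id , x + E , L
id , x + x , L
id , x + x , E , L
id , x + x , x , L
id , x + x , x , E
id , x + x , x , c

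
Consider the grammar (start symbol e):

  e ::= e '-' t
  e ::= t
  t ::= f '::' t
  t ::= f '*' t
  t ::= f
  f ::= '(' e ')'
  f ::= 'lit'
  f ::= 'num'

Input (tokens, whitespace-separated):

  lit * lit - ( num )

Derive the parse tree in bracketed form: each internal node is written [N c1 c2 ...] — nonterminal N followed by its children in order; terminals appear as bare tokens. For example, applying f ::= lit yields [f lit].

e
e - t
t - t
f * t - t
lit * t - t
lit * f - t
lit * lit - t
lit * lit - f
lit * lit - ( e )
lit * lit - ( t )
lit * lit - ( f )
lit * lit - ( num )

[e [e [t [f lit] * [t [f lit]]]] - [t [f ( [e [t [f num]]] )]]]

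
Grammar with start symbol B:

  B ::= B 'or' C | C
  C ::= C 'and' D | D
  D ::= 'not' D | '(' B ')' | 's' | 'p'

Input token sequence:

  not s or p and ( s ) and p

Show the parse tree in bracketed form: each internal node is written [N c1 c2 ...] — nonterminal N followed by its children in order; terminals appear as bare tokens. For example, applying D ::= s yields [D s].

B
B or C
C or C
D or C
not D or C
not s or C
not s or C and D
not s or C and D and D
not s or D and D and D
not s or p and D and D
not s or p and ( B ) and D
not s or p and ( C ) and D
not s or p and ( D ) and D
not s or p and ( s ) and D
not s or p and ( s ) and p

[B [B [C [D not [D s]]]] or [C [C [C [D p]] and [D ( [B [C [D s]]] )]] and [D p]]]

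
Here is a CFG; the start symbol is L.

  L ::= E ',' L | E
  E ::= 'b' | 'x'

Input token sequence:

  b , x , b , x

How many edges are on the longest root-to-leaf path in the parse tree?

5

[L [E b] , [L [E x] , [L [E b] , [L [E x]]]]]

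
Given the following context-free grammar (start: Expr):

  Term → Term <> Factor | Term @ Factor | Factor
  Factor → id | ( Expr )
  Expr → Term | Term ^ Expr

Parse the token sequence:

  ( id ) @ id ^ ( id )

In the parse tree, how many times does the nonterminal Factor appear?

[Expr [Term [Term [Factor ( [Expr [Term [Factor id]]] )]] @ [Factor id]] ^ [Expr [Term [Factor ( [Expr [Term [Factor id]]] )]]]]

5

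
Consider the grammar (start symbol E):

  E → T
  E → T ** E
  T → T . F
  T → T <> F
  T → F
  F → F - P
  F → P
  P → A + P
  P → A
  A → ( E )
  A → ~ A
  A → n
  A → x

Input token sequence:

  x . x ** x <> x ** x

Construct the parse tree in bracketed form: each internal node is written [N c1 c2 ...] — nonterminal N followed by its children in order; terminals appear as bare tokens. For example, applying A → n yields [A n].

E
T ** E
T . F ** E
F . F ** E
P . F ** E
A . F ** E
x . F ** E
x . P ** E
x . A ** E
x . x ** E
x . x ** T ** E
x . x ** T <> F ** E
x . x ** F <> F ** E
x . x ** P <> F ** E
x . x ** A <> F ** E
x . x ** x <> F ** E
x . x ** x <> P ** E
x . x ** x <> A ** E
x . x ** x <> x ** E
x . x ** x <> x ** T
x . x ** x <> x ** F
x . x ** x <> x ** P
x . x ** x <> x ** A
x . x ** x <> x ** x

[E [T [T [F [P [A x]]]] . [F [P [A x]]]] ** [E [T [T [F [P [A x]]]] <> [F [P [A x]]]] ** [E [T [F [P [A x]]]]]]]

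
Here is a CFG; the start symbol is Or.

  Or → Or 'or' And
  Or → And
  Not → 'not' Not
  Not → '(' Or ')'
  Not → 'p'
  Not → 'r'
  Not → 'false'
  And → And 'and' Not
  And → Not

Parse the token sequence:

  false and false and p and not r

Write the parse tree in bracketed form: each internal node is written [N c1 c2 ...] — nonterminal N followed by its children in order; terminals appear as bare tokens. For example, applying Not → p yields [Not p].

[Or [And [And [And [And [Not false]] and [Not false]] and [Not p]] and [Not not [Not r]]]]

Or
And
And and Not
And and Not and Not
And and Not and Not and Not
Not and Not and Not and Not
false and Not and Not and Not
false and false and Not and Not
false and false and p and Not
false and false and p and not Not
false and false and p and not r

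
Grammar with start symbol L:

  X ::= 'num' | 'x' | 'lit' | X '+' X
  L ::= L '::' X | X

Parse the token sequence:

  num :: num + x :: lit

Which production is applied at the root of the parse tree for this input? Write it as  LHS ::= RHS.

L ::= L '::' X

[L [L [L [X num]] :: [X [X num] + [X x]]] :: [X lit]]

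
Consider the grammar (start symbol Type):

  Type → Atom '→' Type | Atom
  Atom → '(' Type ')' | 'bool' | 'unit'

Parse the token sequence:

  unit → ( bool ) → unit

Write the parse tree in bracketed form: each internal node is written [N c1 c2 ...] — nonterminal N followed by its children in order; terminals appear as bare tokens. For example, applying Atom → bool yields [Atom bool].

[Type [Atom unit] → [Type [Atom ( [Type [Atom bool]] )] → [Type [Atom unit]]]]

Type
Atom → Type
unit → Type
unit → Atom → Type
unit → ( Type ) → Type
unit → ( Atom ) → Type
unit → ( bool ) → Type
unit → ( bool ) → Atom
unit → ( bool ) → unit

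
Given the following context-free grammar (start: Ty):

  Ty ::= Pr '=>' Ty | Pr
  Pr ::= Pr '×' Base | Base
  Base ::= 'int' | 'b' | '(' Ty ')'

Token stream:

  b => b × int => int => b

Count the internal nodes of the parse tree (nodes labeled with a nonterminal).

[Ty [Pr [Base b]] => [Ty [Pr [Pr [Base b]] × [Base int]] => [Ty [Pr [Base int]] => [Ty [Pr [Base b]]]]]]

14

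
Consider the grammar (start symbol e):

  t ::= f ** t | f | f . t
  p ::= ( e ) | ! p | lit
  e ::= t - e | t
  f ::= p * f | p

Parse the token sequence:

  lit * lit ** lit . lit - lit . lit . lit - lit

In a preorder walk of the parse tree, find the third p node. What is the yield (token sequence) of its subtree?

lit

[e [t [f [p lit] * [f [p lit]]] ** [t [f [p lit]] . [t [f [p lit]]]]] - [e [t [f [p lit]] . [t [f [p lit]] . [t [f [p lit]]]]] - [e [t [f [p lit]]]]]]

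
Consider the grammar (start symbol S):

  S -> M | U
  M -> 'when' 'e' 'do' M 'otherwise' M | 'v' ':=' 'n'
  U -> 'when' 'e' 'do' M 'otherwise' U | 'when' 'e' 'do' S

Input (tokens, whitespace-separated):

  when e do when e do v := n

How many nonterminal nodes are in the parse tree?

[S [U when e do [S [U when e do [S [M v := n]]]]]]

6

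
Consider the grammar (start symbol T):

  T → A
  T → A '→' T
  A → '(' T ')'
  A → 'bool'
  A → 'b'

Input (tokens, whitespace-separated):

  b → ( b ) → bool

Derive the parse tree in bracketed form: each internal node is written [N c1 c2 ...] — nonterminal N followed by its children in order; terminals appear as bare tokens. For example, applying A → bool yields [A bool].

T
A → T
b → T
b → A → T
b → ( T ) → T
b → ( A ) → T
b → ( b ) → T
b → ( b ) → A
b → ( b ) → bool

[T [A b] → [T [A ( [T [A b]] )] → [T [A bool]]]]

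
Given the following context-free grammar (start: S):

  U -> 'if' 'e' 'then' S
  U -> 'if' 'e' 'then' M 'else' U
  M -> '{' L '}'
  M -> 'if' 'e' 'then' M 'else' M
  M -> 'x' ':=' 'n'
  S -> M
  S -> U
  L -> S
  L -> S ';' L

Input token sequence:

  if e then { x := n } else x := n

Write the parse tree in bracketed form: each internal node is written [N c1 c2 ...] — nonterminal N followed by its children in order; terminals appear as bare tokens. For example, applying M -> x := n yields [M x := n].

[S [M if e then [M { [L [S [M x := n]]] }] else [M x := n]]]

S
M
if e then M else M
if e then { L } else M
if e then { S } else M
if e then { M } else M
if e then { x := n } else M
if e then { x := n } else x := n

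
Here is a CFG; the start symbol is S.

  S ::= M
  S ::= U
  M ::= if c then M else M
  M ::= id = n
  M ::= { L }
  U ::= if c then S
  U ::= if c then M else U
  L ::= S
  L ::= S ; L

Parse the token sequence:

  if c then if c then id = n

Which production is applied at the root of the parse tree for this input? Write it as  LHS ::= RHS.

[S [U if c then [S [U if c then [S [M id = n]]]]]]

S ::= U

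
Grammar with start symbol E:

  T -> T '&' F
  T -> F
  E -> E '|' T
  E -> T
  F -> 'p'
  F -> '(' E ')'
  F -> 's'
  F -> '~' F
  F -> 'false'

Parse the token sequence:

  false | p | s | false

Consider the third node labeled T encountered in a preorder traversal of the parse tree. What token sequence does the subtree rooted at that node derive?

[E [E [E [E [T [F false]]] | [T [F p]]] | [T [F s]]] | [T [F false]]]

s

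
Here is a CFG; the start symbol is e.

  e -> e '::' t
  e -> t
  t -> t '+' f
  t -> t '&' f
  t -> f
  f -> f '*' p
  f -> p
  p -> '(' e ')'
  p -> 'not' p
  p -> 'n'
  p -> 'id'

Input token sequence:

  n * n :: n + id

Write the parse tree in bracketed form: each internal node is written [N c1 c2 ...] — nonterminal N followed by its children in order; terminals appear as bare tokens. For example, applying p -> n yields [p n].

e
e :: t
t :: t
f :: t
f * p :: t
p * p :: t
n * p :: t
n * n :: t
n * n :: t + f
n * n :: f + f
n * n :: p + f
n * n :: n + f
n * n :: n + p
n * n :: n + id

[e [e [t [f [f [p n]] * [p n]]]] :: [t [t [f [p n]]] + [f [p id]]]]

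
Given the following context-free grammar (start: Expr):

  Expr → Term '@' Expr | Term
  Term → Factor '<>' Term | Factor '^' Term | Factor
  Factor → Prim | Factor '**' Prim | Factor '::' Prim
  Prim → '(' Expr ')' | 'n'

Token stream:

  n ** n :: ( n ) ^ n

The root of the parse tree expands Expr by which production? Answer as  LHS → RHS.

[Expr [Term [Factor [Factor [Factor [Prim n]] ** [Prim n]] :: [Prim ( [Expr [Term [Factor [Prim n]]]] )]] ^ [Term [Factor [Prim n]]]]]

Expr → Term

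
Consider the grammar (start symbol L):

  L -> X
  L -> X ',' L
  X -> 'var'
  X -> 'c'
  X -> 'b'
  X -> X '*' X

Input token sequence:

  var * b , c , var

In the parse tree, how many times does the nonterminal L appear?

[L [X [X var] * [X b]] , [L [X c] , [L [X var]]]]

3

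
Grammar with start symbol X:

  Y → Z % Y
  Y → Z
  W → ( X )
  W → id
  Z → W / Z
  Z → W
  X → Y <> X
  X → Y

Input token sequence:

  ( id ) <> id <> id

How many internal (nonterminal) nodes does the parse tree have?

[X [Y [Z [W ( [X [Y [Z [W id]]]] )]]] <> [X [Y [Z [W id]]] <> [X [Y [Z [W id]]]]]]

16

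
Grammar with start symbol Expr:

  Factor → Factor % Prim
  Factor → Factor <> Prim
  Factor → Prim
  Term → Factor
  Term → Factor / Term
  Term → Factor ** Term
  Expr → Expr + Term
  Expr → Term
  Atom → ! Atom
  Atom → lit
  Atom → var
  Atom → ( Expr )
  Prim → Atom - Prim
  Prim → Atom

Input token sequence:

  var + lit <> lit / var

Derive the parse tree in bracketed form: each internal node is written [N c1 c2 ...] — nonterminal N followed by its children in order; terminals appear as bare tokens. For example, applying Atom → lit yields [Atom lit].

[Expr [Expr [Term [Factor [Prim [Atom var]]]]] + [Term [Factor [Factor [Prim [Atom lit]]] <> [Prim [Atom lit]]] / [Term [Factor [Prim [Atom var]]]]]]

Expr
Expr + Term
Term + Term
Factor + Term
Prim + Term
Atom + Term
var + Term
var + Factor / Term
var + Factor <> Prim / Term
var + Prim <> Prim / Term
var + Atom <> Prim / Term
var + lit <> Prim / Term
var + lit <> Atom / Term
var + lit <> lit / Term
var + lit <> lit / Factor
var + lit <> lit / Prim
var + lit <> lit / Atom
var + lit <> lit / var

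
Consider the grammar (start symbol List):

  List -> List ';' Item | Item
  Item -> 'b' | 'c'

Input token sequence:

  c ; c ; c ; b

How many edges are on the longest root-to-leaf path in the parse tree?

[List [List [List [List [Item c]] ; [Item c]] ; [Item c]] ; [Item b]]

5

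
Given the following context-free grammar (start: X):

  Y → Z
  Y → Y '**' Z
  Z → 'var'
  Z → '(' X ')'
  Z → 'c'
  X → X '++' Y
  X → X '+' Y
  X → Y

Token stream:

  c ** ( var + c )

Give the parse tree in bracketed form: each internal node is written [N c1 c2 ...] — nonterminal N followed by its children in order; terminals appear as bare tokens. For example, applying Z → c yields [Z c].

X
Y
Y ** Z
Z ** Z
c ** Z
c ** ( X )
c ** ( X + Y )
c ** ( Y + Y )
c ** ( Z + Y )
c ** ( var + Y )
c ** ( var + Z )
c ** ( var + c )

[X [Y [Y [Z c]] ** [Z ( [X [X [Y [Z var]]] + [Y [Z c]]] )]]]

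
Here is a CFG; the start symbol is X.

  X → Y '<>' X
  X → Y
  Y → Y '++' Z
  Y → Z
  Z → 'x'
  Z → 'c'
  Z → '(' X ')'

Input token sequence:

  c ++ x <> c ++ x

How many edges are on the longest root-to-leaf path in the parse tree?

5

[X [Y [Y [Z c]] ++ [Z x]] <> [X [Y [Y [Z c]] ++ [Z x]]]]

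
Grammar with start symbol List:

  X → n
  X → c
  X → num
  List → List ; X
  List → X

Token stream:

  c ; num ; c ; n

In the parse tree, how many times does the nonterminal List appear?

[List [List [List [List [X c]] ; [X num]] ; [X c]] ; [X n]]

4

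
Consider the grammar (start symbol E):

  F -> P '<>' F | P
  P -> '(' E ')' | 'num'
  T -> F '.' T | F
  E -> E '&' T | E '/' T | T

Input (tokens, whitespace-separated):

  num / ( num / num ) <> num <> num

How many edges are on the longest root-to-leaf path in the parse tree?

9

[E [E [T [F [P num]]]] / [T [F [P ( [E [E [T [F [P num]]]] / [T [F [P num]]]] )] <> [F [P num] <> [F [P num]]]]]]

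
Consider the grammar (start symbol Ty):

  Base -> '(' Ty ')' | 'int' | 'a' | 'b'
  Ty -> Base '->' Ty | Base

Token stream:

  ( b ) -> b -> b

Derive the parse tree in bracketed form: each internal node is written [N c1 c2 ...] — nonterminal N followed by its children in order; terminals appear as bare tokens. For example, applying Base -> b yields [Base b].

[Ty [Base ( [Ty [Base b]] )] -> [Ty [Base b] -> [Ty [Base b]]]]

Ty
Base -> Ty
( Ty ) -> Ty
( Base ) -> Ty
( b ) -> Ty
( b ) -> Base -> Ty
( b ) -> b -> Ty
( b ) -> b -> Base
( b ) -> b -> b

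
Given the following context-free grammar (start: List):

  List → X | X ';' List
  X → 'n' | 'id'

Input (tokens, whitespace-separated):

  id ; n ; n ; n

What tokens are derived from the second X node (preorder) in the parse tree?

[List [X id] ; [List [X n] ; [List [X n] ; [List [X n]]]]]

n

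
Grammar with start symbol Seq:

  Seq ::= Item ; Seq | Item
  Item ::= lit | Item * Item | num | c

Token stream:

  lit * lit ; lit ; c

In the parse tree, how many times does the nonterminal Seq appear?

3

[Seq [Item [Item lit] * [Item lit]] ; [Seq [Item lit] ; [Seq [Item c]]]]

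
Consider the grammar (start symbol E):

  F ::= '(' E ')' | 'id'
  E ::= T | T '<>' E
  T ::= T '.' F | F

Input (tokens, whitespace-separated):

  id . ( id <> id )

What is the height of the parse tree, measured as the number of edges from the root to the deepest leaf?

7

[E [T [T [F id]] . [F ( [E [T [F id]] <> [E [T [F id]]]] )]]]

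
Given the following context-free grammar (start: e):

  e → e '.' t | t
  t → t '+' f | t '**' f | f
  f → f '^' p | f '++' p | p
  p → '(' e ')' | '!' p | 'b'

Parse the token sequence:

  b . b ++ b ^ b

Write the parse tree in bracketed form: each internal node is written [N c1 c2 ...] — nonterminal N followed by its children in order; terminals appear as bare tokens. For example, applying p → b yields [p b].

e
e . t
t . t
f . t
p . t
b . t
b . f
b . f ^ p
b . f ++ p ^ p
b . p ++ p ^ p
b . b ++ p ^ p
b . b ++ b ^ p
b . b ++ b ^ b

[e [e [t [f [p b]]]] . [t [f [f [f [p b]] ++ [p b]] ^ [p b]]]]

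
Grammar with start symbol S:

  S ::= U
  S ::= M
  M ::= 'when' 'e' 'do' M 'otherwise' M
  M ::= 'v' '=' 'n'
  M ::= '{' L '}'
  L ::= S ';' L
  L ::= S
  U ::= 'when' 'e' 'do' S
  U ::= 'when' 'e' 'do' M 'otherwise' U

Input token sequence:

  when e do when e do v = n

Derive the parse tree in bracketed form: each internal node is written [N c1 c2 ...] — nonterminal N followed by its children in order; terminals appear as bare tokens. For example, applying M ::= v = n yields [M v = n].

[S [U when e do [S [U when e do [S [M v = n]]]]]]

S
U
when e do S
when e do U
when e do when e do S
when e do when e do M
when e do when e do v = n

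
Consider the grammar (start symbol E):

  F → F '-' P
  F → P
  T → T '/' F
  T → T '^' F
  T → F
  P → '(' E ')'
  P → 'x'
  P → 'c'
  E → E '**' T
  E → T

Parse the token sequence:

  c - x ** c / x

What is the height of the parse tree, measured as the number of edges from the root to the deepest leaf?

[E [E [T [F [F [P c]] - [P x]]]] ** [T [T [F [P c]]] / [F [P x]]]]

6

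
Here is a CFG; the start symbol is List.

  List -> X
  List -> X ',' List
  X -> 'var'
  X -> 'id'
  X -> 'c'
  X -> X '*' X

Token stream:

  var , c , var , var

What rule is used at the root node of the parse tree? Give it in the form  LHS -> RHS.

List -> X ',' List

[List [X var] , [List [X c] , [List [X var] , [List [X var]]]]]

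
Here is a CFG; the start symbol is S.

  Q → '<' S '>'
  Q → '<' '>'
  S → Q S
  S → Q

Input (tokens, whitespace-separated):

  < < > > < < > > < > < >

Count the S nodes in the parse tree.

[S [Q < [S [Q < >]] >] [S [Q < [S [Q < >]] >] [S [Q < >] [S [Q < >]]]]]

6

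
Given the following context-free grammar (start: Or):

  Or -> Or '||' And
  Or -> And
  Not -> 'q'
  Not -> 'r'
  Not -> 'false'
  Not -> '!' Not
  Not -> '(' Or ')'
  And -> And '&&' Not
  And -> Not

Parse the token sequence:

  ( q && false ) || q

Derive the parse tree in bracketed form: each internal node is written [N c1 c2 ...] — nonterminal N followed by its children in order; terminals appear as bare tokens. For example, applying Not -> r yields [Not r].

Or
Or || And
And || And
Not || And
( Or ) || And
( And ) || And
( And && Not ) || And
( Not && Not ) || And
( q && Not ) || And
( q && false ) || And
( q && false ) || Not
( q && false ) || q

[Or [Or [And [Not ( [Or [And [And [Not q]] && [Not false]]] )]]] || [And [Not q]]]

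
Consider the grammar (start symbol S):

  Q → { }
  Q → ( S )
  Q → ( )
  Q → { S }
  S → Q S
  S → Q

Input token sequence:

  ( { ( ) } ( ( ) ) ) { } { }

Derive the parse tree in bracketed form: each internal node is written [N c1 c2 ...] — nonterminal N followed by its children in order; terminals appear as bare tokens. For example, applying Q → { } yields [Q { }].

S
Q S
( S ) S
( Q S ) S
( { S } S ) S
( { Q } S ) S
( { ( ) } S ) S
( { ( ) } Q ) S
( { ( ) } ( S ) ) S
( { ( ) } ( Q ) ) S
( { ( ) } ( ( ) ) ) S
( { ( ) } ( ( ) ) ) Q S
( { ( ) } ( ( ) ) ) { } S
( { ( ) } ( ( ) ) ) { } Q
( { ( ) } ( ( ) ) ) { } { }

[S [Q ( [S [Q { [S [Q ( )]] }] [S [Q ( [S [Q ( )]] )]]] )] [S [Q { }] [S [Q { }]]]]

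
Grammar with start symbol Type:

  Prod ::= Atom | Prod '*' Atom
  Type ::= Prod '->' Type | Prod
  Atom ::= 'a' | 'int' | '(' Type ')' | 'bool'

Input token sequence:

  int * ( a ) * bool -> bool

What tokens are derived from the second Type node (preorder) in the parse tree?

[Type [Prod [Prod [Prod [Atom int]] * [Atom ( [Type [Prod [Atom a]]] )]] * [Atom bool]] -> [Type [Prod [Atom bool]]]]

a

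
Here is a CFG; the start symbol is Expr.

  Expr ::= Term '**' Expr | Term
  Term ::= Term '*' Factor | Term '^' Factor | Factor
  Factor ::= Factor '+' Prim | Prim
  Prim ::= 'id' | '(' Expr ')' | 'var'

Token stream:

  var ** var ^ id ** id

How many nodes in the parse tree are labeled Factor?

[Expr [Term [Factor [Prim var]]] ** [Expr [Term [Term [Factor [Prim var]]] ^ [Factor [Prim id]]] ** [Expr [Term [Factor [Prim id]]]]]]

4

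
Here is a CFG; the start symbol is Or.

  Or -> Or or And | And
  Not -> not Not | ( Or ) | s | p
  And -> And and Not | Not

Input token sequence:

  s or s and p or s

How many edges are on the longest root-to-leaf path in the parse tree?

[Or [Or [Or [And [Not s]]] or [And [And [Not s]] and [Not p]]] or [And [Not s]]]

5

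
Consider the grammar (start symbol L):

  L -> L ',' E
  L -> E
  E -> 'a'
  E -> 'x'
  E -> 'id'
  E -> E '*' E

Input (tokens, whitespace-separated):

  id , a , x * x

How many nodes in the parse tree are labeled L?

3

[L [L [L [E id]] , [E a]] , [E [E x] * [E x]]]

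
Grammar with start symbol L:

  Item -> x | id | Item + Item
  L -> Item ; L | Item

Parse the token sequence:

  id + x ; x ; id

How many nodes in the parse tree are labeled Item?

[L [Item [Item id] + [Item x]] ; [L [Item x] ; [L [Item id]]]]

5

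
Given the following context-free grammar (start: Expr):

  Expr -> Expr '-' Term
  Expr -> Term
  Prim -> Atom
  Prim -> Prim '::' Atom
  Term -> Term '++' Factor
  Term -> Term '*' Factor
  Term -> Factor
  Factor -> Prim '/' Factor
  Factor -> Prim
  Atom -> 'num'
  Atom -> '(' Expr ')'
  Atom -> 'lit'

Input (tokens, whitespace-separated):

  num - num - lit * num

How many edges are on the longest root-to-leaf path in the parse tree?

7

[Expr [Expr [Expr [Term [Factor [Prim [Atom num]]]]] - [Term [Factor [Prim [Atom num]]]]] - [Term [Term [Factor [Prim [Atom lit]]]] * [Factor [Prim [Atom num]]]]]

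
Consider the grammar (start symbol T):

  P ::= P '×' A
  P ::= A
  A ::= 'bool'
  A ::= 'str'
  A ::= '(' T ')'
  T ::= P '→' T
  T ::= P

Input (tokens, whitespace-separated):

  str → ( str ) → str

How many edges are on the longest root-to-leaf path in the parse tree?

7

[T [P [A str]] → [T [P [A ( [T [P [A str]]] )]] → [T [P [A str]]]]]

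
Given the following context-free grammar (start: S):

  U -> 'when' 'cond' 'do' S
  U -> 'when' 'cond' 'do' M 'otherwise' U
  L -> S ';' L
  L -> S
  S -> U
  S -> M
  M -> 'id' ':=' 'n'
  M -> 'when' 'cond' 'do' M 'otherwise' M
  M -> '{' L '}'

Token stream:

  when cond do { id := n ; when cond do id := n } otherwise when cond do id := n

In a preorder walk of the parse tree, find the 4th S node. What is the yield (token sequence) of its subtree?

id := n

[S [U when cond do [M { [L [S [M id := n]] ; [L [S [U when cond do [S [M id := n]]]]]] }] otherwise [U when cond do [S [M id := n]]]]]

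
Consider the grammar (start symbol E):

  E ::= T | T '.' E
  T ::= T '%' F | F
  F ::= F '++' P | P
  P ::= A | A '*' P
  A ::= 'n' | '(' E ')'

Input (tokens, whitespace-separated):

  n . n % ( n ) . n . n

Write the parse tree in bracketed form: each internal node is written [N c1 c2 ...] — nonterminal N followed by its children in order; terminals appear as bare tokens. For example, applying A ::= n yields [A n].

[E [T [F [P [A n]]]] . [E [T [T [F [P [A n]]]] % [F [P [A ( [E [T [F [P [A n]]]]] )]]]] . [E [T [F [P [A n]]]] . [E [T [F [P [A n]]]]]]]]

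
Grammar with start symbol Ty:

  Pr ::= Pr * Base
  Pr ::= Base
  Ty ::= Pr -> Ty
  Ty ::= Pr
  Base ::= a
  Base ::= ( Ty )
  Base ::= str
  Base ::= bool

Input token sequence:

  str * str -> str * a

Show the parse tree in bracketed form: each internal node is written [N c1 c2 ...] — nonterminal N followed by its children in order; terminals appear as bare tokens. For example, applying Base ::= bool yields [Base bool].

Ty
Pr -> Ty
Pr * Base -> Ty
Base * Base -> Ty
str * Base -> Ty
str * str -> Ty
str * str -> Pr
str * str -> Pr * Base
str * str -> Base * Base
str * str -> str * Base
str * str -> str * a

[Ty [Pr [Pr [Base str]] * [Base str]] -> [Ty [Pr [Pr [Base str]] * [Base a]]]]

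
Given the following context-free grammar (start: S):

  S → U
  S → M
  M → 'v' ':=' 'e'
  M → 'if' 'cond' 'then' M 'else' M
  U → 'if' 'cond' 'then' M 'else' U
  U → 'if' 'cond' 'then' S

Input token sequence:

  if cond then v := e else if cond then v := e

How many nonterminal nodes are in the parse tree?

[S [U if cond then [M v := e] else [U if cond then [S [M v := e]]]]]

6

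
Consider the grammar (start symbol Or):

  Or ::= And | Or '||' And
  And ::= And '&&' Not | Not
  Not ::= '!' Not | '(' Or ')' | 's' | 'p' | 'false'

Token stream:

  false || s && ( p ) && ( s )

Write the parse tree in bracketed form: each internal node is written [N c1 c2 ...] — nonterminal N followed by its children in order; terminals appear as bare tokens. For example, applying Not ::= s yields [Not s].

Or
Or || And
And || And
Not || And
false || And
false || And && Not
false || And && Not && Not
false || Not && Not && Not
false || s && Not && Not
false || s && ( Or ) && Not
false || s && ( And ) && Not
false || s && ( Not ) && Not
false || s && ( p ) && Not
false || s && ( p ) && ( Or )
false || s && ( p ) && ( And )
false || s && ( p ) && ( Not )
false || s && ( p ) && ( s )

[Or [Or [And [Not false]]] || [And [And [And [Not s]] && [Not ( [Or [And [Not p]]] )]] && [Not ( [Or [And [Not s]]] )]]]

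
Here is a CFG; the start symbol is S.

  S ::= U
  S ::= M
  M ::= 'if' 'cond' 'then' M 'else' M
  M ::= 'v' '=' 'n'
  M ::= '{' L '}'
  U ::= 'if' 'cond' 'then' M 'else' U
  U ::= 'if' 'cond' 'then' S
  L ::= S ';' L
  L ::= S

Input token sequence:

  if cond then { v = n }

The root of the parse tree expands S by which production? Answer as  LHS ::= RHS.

[S [U if cond then [S [M { [L [S [M v = n]]] }]]]]

S ::= U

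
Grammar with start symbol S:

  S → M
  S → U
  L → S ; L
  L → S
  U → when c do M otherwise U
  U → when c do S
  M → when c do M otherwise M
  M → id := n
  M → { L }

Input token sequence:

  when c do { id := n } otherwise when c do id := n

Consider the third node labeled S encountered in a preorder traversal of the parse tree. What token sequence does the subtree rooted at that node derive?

id := n

[S [U when c do [M { [L [S [M id := n]]] }] otherwise [U when c do [S [M id := n]]]]]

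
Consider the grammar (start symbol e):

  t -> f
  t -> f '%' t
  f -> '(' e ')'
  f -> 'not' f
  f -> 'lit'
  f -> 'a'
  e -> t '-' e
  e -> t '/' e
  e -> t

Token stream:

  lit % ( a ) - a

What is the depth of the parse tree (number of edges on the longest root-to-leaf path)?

[e [t [f lit] % [t [f ( [e [t [f a]]] )]]] - [e [t [f a]]]]

7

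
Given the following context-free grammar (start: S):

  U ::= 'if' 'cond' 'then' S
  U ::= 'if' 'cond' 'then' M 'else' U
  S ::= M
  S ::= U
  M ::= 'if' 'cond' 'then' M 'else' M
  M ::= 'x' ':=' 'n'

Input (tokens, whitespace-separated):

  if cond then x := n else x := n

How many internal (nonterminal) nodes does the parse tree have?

[S [M if cond then [M x := n] else [M x := n]]]

4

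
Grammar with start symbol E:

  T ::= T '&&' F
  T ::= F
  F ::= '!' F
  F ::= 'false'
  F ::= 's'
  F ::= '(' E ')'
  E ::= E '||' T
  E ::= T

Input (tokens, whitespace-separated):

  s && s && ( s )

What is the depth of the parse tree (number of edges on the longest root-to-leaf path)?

[E [T [T [T [F s]] && [F s]] && [F ( [E [T [F s]]] )]]]

6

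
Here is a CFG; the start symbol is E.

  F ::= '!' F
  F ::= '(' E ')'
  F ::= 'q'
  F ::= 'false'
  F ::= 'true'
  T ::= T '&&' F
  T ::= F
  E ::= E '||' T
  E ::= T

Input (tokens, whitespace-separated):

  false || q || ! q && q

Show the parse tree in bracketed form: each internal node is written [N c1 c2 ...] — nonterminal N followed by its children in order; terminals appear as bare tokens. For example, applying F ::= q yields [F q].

E
E || T
E || T || T
T || T || T
F || T || T
false || T || T
false || F || T
false || q || T
false || q || T && F
false || q || F && F
false || q || ! F && F
false || q || ! q && F
false || q || ! q && q

[E [E [E [T [F false]]] || [T [F q]]] || [T [T [F ! [F q]]] && [F q]]]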